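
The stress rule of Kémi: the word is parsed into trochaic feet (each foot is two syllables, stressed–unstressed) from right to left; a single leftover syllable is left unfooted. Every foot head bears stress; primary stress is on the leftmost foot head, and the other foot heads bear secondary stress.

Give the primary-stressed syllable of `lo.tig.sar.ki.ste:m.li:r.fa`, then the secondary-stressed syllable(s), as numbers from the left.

Parse right to left into trochaic (ˈσσ) feet: lo (ˈtig.sar) (ˈki.ste:m) (ˈli:r.fa). Syllable 1 is left unfooted.
Foot heads (stressed positions): 2, 4, 6.
End Rule Leftmost: primary stress on the leftmost head = syllable 2.
Secondary stress on 4, 6: lo.ˈtig.sar.ˌki.ste:m.ˌli:r.fa.

primary 2, secondary 4, 6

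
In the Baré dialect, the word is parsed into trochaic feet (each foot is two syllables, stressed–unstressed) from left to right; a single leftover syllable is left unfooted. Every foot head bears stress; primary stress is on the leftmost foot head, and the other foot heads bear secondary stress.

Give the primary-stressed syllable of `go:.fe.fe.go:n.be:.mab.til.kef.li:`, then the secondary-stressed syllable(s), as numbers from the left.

primary 1, secondary 3, 5, 7

Parse left to right into trochaic (ˈσσ) feet: (ˈgo:.fe) (ˈfe.go:n) (ˈbe:.mab) (ˈtil.kef) li:. Syllable 9 is left unfooted.
Foot heads (stressed positions): 1, 3, 5, 7.
End Rule Leftmost: primary stress on the leftmost head = syllable 1.
Secondary stress on 3, 5, 7: ˈgo:.fe.ˌfe.go:n.ˌbe:.mab.ˌtil.kef.li:.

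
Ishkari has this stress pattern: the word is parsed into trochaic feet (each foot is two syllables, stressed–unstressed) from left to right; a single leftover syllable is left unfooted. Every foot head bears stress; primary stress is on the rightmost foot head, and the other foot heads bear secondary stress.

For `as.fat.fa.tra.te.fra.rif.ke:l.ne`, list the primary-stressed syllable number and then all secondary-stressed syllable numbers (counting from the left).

primary 7, secondary 1, 3, 5

Parse left to right into trochaic (ˈσσ) feet: (ˈas.fat) (ˈfa.tra) (ˈte.fra) (ˈrif.ke:l) ne. Syllable 9 is left unfooted.
Foot heads (stressed positions): 1, 3, 5, 7.
End Rule Rightmost: primary stress on the rightmost head = syllable 7.
Secondary stress on 1, 3, 5: ˌas.fat.ˌfa.tra.ˌte.fra.ˈrif.ke:l.ne.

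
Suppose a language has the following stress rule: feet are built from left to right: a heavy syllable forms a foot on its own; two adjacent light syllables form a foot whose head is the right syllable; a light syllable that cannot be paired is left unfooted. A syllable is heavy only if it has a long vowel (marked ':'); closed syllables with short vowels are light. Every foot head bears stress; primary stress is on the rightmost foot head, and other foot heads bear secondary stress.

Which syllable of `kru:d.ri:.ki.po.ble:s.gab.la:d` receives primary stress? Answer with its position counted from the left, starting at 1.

Weights: 1 kru:d H, 2 ri: H, 3 ki L, 4 po L, 5 ble:s H, 6 gab L, 7 la:d H.
Parse left to right (heavy = foot alone; LL = one foot; stranded L unfooted): (ˈkru:d) (ˈri:) (ki.ˈpo) (ˈble:s) gab (ˈla:d).
Foot heads: 1, 2, 4, 5, 7.
Primary stress on the rightmost head = syllable 7.
Primary stress: syllable 7 → kru:d.ri:.ki.po.ble:s.gab.ˈla:d.

7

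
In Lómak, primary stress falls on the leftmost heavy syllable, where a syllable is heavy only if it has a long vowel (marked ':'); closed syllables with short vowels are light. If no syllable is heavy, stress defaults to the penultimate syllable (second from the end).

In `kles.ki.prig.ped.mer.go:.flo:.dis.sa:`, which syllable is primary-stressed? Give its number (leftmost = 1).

6

Weights: 1 kles L, 2 ki L, 3 prig L, 4 ped L, 5 mer L, 6 go: H, 7 flo: H, 8 dis L, 9 sa: H.
Heavy syllables in the domain: 6, 7, 9. The leftmost is syllable 6 (go:).
Primary stress: syllable 6 → kles.ki.prig.ped.mer.ˈgo:.flo:.dis.sa:.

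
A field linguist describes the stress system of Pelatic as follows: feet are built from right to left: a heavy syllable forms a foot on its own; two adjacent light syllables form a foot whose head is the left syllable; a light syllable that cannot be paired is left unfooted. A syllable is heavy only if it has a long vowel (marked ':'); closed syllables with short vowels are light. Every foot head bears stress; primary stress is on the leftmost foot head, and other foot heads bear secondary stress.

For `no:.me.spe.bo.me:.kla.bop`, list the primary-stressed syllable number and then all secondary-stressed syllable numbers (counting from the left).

Weights: 1 no: H, 2 me L, 3 spe L, 4 bo L, 5 me: H, 6 kla L, 7 bop L.
Parse right to left (heavy = foot alone; LL = one foot; stranded L unfooted): (ˈno:) me (ˈspe.bo) (ˈme:) (ˈkla.bop).
Foot heads: 1, 3, 5, 6.
Primary stress on the leftmost head = syllable 1.
Secondary stress on 3, 5, 6: ˈno:.me.ˌspe.bo.ˌme:.ˌkla.bop.

primary 1, secondary 3, 5, 6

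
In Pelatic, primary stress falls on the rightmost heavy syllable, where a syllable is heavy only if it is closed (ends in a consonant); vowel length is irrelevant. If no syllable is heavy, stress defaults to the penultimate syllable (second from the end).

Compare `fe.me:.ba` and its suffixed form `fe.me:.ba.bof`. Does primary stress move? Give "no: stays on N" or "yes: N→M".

yes: 2→4

Base `fe.me:.ba` (3 syllables):
  Weights: 1 fe L, 2 me: L, 3 ba L.
  No heavy syllable in the domain; default to the penultimate syllable (second from the end) = syllable 2.
  → primary stress on syllable 2.
Suffixed `fe.me:.ba.bof` (4 syllables):
  Weights: 1 fe L, 2 me: L, 3 ba L, 4 bof H.
  Heavy syllables in the domain: 4. The rightmost is syllable 4 (bof).
  → primary stress on syllable 4.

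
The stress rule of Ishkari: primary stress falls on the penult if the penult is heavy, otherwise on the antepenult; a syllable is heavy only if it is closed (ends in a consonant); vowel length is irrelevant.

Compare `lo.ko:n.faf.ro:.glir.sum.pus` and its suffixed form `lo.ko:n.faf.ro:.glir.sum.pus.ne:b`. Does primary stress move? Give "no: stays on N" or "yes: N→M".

Base `lo.ko:n.faf.ro:.glir.sum.pus` (7 syllables):
  Weights: 5 glir H, 6 sum H, 7 pus H.
  The penult (syllable 6, sum) is heavy, so it takes stress.
  → primary stress on syllable 6.
Suffixed `lo.ko:n.faf.ro:.glir.sum.pus.ne:b` (8 syllables):
  Weights: 6 sum H, 7 pus H, 8 ne:b H.
  The penult (syllable 7, pus) is heavy, so it takes stress.
  → primary stress on syllable 7.

yes: 6→7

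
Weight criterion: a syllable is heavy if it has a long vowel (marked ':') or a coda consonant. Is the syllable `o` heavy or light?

`o`: short vowel, open (no coda). Short vowel, open → light.

light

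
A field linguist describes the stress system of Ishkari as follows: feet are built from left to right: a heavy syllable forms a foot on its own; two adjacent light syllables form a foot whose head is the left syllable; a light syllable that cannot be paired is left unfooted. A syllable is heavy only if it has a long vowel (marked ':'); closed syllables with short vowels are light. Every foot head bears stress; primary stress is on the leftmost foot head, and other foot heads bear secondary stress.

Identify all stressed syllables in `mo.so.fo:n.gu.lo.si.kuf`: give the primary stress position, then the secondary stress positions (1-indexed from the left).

primary 1, secondary 3, 4, 6

Weights: 1 mo L, 2 so L, 3 fo:n H, 4 gu L, 5 lo L, 6 si L, 7 kuf L.
Parse left to right (heavy = foot alone; LL = one foot; stranded L unfooted): (ˈmo.so) (ˈfo:n) (ˈgu.lo) (ˈsi.kuf).
Foot heads: 1, 3, 4, 6.
Primary stress on the leftmost head = syllable 1.
Secondary stress on 3, 4, 6: ˈmo.so.ˌfo:n.ˌgu.lo.ˌsi.kuf.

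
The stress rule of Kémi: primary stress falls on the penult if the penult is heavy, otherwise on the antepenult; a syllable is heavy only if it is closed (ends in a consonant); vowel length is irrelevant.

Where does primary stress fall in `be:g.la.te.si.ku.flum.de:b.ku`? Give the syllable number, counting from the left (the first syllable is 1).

Weights: 6 flum H, 7 de:b H, 8 ku L.
The penult (syllable 7, de:b) is heavy, so it takes stress.
Primary stress: syllable 7 → be:g.la.te.si.ku.flum.ˈde:b.ku.

7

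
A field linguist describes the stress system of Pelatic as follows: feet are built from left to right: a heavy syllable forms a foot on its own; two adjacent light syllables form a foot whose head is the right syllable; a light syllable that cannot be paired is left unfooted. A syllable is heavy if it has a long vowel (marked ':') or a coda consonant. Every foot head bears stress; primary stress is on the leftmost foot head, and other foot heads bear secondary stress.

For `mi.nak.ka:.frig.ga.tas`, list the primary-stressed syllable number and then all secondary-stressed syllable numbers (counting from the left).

Weights: 1 mi L, 2 nak H, 3 ka: H, 4 frig H, 5 ga L, 6 tas H.
Parse left to right (heavy = foot alone; LL = one foot; stranded L unfooted): mi (ˈnak) (ˈka:) (ˈfrig) ga (ˈtas).
Foot heads: 2, 3, 4, 6.
Primary stress on the leftmost head = syllable 2.
Secondary stress on 3, 4, 6: mi.ˈnak.ˌka:.ˌfrig.ga.ˌtas.

primary 2, secondary 3, 4, 6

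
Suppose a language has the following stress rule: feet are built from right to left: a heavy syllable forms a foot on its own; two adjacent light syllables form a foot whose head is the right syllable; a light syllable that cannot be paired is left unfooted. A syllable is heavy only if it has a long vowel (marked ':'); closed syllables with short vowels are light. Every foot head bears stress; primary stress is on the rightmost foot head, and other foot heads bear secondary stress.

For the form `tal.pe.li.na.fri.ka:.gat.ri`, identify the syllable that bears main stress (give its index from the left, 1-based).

8

Weights: 1 tal L, 2 pe L, 3 li L, 4 na L, 5 fri L, 6 ka: H, 7 gat L, 8 ri L.
Parse right to left (heavy = foot alone; LL = one foot; stranded L unfooted): tal (pe.ˈli) (na.ˈfri) (ˈka:) (gat.ˈri).
Foot heads: 3, 5, 6, 8.
Primary stress on the rightmost head = syllable 8.
Primary stress: syllable 8 → tal.pe.li.na.fri.ka:.gat.ˈri.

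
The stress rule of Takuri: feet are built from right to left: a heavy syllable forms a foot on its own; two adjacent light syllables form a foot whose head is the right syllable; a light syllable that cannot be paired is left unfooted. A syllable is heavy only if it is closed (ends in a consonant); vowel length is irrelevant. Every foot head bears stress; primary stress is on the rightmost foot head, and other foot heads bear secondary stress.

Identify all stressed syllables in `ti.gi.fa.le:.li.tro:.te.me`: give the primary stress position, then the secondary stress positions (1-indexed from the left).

Weights: 1 ti L, 2 gi L, 3 fa L, 4 le: L, 5 li L, 6 tro: L, 7 te L, 8 me L.
Parse right to left (heavy = foot alone; LL = one foot; stranded L unfooted): (ti.ˈgi) (fa.ˈle:) (li.ˈtro:) (te.ˈme).
Foot heads: 2, 4, 6, 8.
Primary stress on the rightmost head = syllable 8.
Secondary stress on 2, 4, 6: ti.ˌgi.fa.ˌle:.li.ˌtro:.te.ˈme.

primary 8, secondary 2, 4, 6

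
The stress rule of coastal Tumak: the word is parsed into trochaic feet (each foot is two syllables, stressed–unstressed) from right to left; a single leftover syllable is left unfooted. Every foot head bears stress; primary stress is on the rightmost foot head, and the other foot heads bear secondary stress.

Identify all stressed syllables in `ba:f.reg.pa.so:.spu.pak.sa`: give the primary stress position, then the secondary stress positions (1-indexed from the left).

primary 6, secondary 2, 4

Parse right to left into trochaic (ˈσσ) feet: ba:f (ˈreg.pa) (ˈso:.spu) (ˈpak.sa). Syllable 1 is left unfooted.
Foot heads (stressed positions): 2, 4, 6.
End Rule Rightmost: primary stress on the rightmost head = syllable 6.
Secondary stress on 2, 4: ba:f.ˌreg.pa.ˌso:.spu.ˈpak.sa.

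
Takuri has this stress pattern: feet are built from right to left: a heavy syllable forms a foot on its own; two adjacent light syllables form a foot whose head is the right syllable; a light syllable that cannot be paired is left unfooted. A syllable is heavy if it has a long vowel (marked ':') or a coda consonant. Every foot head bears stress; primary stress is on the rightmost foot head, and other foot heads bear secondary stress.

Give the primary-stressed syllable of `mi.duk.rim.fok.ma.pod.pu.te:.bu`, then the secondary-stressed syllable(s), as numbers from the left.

primary 8, secondary 2, 3, 4, 6

Weights: 1 mi L, 2 duk H, 3 rim H, 4 fok H, 5 ma L, 6 pod H, 7 pu L, 8 te: H, 9 bu L.
Parse right to left (heavy = foot alone; LL = one foot; stranded L unfooted): mi (ˈduk) (ˈrim) (ˈfok) ma (ˈpod) pu (ˈte:) bu.
Foot heads: 2, 3, 4, 6, 8.
Primary stress on the rightmost head = syllable 8.
Secondary stress on 2, 3, 4, 6: mi.ˌduk.ˌrim.ˌfok.ma.ˌpod.pu.ˈte:.bu.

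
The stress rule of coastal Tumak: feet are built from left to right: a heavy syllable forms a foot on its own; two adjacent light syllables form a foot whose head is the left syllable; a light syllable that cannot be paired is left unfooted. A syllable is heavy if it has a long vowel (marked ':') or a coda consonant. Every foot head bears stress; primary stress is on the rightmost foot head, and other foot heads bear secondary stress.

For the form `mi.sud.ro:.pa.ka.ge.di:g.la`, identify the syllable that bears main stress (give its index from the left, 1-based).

7

Weights: 1 mi L, 2 sud H, 3 ro: H, 4 pa L, 5 ka L, 6 ge L, 7 di:g H, 8 la L.
Parse left to right (heavy = foot alone; LL = one foot; stranded L unfooted): mi (ˈsud) (ˈro:) (ˈpa.ka) ge (ˈdi:g) la.
Foot heads: 2, 3, 4, 7.
Primary stress on the rightmost head = syllable 7.
Primary stress: syllable 7 → mi.sud.ro:.pa.ka.ge.ˈdi:g.la.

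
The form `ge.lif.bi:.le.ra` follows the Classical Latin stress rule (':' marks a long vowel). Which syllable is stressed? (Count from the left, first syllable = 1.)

Classical Latin: stress the penult if heavy (long vowel or closed), else the antepenult.
Weights: 3 bi: H, 4 le L, 5 ra L.
The penult (syllable 4, le) is light, so stress falls on the antepenult (syllable 3, bi:).
Stress on syllable 3: ge.lif.ˈbi:.le.ra.

3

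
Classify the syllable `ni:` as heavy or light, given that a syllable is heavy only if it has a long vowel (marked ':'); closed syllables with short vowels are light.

`ni:`: long vowel, open (no coda). Long vowel → heavy.

heavy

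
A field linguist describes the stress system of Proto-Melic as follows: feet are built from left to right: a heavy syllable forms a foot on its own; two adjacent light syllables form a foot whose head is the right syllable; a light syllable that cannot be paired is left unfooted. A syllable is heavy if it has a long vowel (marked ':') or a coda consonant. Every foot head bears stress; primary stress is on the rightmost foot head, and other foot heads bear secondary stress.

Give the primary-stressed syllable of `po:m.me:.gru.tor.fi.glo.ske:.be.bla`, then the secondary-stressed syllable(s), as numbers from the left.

primary 9, secondary 1, 2, 4, 6, 7

Weights: 1 po:m H, 2 me: H, 3 gru L, 4 tor H, 5 fi L, 6 glo L, 7 ske: H, 8 be L, 9 bla L.
Parse left to right (heavy = foot alone; LL = one foot; stranded L unfooted): (ˈpo:m) (ˈme:) gru (ˈtor) (fi.ˈglo) (ˈske:) (be.ˈbla).
Foot heads: 1, 2, 4, 6, 7, 9.
Primary stress on the rightmost head = syllable 9.
Secondary stress on 1, 2, 4, 6, 7: ˌpo:m.ˌme:.gru.ˌtor.fi.ˌglo.ˌske:.be.ˈbla.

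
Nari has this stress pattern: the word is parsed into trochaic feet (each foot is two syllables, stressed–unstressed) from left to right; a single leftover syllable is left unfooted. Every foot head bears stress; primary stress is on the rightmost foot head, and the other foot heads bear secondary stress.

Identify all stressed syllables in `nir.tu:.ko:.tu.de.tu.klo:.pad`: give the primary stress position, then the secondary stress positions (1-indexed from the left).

Parse left to right into trochaic (ˈσσ) feet: (ˈnir.tu:) (ˈko:.tu) (ˈde.tu) (ˈklo:.pad).
Foot heads (stressed positions): 1, 3, 5, 7.
End Rule Rightmost: primary stress on the rightmost head = syllable 7.
Secondary stress on 1, 3, 5: ˌnir.tu:.ˌko:.tu.ˌde.tu.ˈklo:.pad.

primary 7, secondary 1, 3, 5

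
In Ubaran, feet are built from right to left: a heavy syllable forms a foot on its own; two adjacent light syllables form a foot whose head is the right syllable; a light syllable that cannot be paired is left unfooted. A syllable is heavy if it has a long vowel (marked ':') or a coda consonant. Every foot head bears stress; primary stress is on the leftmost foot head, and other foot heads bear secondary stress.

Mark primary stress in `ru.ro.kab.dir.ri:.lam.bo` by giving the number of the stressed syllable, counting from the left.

Weights: 1 ru L, 2 ro L, 3 kab H, 4 dir H, 5 ri: H, 6 lam H, 7 bo L.
Parse right to left (heavy = foot alone; LL = one foot; stranded L unfooted): (ru.ˈro) (ˈkab) (ˈdir) (ˈri:) (ˈlam) bo.
Foot heads: 2, 3, 4, 5, 6.
Primary stress on the leftmost head = syllable 2.
Primary stress: syllable 2 → ru.ˈro.kab.dir.ri:.lam.bo.

2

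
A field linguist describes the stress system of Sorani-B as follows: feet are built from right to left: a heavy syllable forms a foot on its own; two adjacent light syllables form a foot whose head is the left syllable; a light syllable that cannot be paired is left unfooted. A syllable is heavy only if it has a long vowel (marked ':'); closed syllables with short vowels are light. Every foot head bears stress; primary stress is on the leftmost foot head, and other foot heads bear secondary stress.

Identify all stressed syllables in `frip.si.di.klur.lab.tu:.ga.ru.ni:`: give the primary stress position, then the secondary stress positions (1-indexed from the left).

primary 2, secondary 4, 6, 7, 9

Weights: 1 frip L, 2 si L, 3 di L, 4 klur L, 5 lab L, 6 tu: H, 7 ga L, 8 ru L, 9 ni: H.
Parse right to left (heavy = foot alone; LL = one foot; stranded L unfooted): frip (ˈsi.di) (ˈklur.lab) (ˈtu:) (ˈga.ru) (ˈni:).
Foot heads: 2, 4, 6, 7, 9.
Primary stress on the leftmost head = syllable 2.
Secondary stress on 4, 6, 7, 9: frip.ˈsi.di.ˌklur.lab.ˌtu:.ˌga.ru.ˌni:.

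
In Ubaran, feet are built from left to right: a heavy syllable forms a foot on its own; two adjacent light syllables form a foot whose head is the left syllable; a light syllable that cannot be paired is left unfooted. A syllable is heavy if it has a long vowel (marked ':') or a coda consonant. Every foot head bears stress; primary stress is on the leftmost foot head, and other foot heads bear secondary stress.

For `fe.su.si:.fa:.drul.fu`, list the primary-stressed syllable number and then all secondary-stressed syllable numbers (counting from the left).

Weights: 1 fe L, 2 su L, 3 si: H, 4 fa: H, 5 drul H, 6 fu L.
Parse left to right (heavy = foot alone; LL = one foot; stranded L unfooted): (ˈfe.su) (ˈsi:) (ˈfa:) (ˈdrul) fu.
Foot heads: 1, 3, 4, 5.
Primary stress on the leftmost head = syllable 1.
Secondary stress on 3, 4, 5: ˈfe.su.ˌsi:.ˌfa:.ˌdrul.fu.

primary 1, secondary 3, 4, 5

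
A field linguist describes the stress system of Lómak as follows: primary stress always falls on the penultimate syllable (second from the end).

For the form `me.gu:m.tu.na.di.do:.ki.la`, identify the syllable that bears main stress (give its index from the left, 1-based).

7

The word has 8 syllables; the penultimate syllable (second from the end) is syllable 7 (ki).
Primary stress: syllable 7 → me.gu:m.tu.na.di.do:.ˈki.la.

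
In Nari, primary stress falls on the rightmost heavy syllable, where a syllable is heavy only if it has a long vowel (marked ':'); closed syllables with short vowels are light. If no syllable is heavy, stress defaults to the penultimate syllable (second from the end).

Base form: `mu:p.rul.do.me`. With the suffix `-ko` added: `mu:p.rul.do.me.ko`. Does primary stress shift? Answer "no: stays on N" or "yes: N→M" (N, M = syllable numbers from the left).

no: stays on 1

Base `mu:p.rul.do.me` (4 syllables):
  Weights: 1 mu:p H, 2 rul L, 3 do L, 4 me L.
  Heavy syllables in the domain: 1. The rightmost is syllable 1 (mu:p).
  → primary stress on syllable 1.
Suffixed `mu:p.rul.do.me.ko` (5 syllables):
  Weights: 1 mu:p H, 2 rul L, 3 do L, 4 me L, 5 ko L.
  Heavy syllables in the domain: 1. The rightmost is syllable 1 (mu:p).
  → primary stress on syllable 1.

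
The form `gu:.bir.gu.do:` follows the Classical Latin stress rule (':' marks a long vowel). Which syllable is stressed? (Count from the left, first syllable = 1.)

2

Classical Latin: stress the penult if heavy (long vowel or closed), else the antepenult.
Weights: 2 bir H, 3 gu L, 4 do: H.
The penult (syllable 3, gu) is light, so stress falls on the antepenult (syllable 2, bir).
Stress on syllable 2: gu:.ˈbir.gu.do:.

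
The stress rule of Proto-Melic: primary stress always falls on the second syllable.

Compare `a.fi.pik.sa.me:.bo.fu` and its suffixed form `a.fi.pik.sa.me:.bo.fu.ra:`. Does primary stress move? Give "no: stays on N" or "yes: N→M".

Base `a.fi.pik.sa.me:.bo.fu` (7 syllables):
  The word has 7 syllables; the second syllable is syllable 2 (fi).
  → primary stress on syllable 2.
Suffixed `a.fi.pik.sa.me:.bo.fu.ra:` (8 syllables):
  The word has 8 syllables; the second syllable is syllable 2 (fi).
  → primary stress on syllable 2.

no: stays on 2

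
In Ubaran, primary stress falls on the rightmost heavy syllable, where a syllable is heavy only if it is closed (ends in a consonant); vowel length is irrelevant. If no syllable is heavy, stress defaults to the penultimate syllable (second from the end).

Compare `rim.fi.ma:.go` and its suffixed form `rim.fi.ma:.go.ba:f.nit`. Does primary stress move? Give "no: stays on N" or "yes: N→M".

Base `rim.fi.ma:.go` (4 syllables):
  Weights: 1 rim H, 2 fi L, 3 ma: L, 4 go L.
  Heavy syllables in the domain: 1. The rightmost is syllable 1 (rim).
  → primary stress on syllable 1.
Suffixed `rim.fi.ma:.go.ba:f.nit` (6 syllables):
  Weights: 1 rim H, 2 fi L, 3 ma: L, 4 go L, 5 ba:f H, 6 nit H.
  Heavy syllables in the domain: 1, 5, 6. The rightmost is syllable 6 (nit).
  → primary stress on syllable 6.

yes: 1→6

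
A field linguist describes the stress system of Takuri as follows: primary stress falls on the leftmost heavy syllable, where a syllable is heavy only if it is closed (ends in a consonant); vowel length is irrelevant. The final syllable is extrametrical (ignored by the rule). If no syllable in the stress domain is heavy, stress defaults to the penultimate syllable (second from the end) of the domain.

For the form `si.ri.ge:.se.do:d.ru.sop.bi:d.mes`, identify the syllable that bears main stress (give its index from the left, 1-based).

The final syllable (9, mes) is extrametrical; the stress domain is syllables 1–8.
Weights: 1 si L, 2 ri L, 3 ge: L, 4 se L, 5 do:d H, 6 ru L, 7 sop H, 8 bi:d H.
Heavy syllables in the domain: 5, 7, 8. The leftmost is syllable 5 (do:d).
Primary stress: syllable 5 → si.ri.ge:.se.ˈdo:d.ru.sop.bi:d.mes.

5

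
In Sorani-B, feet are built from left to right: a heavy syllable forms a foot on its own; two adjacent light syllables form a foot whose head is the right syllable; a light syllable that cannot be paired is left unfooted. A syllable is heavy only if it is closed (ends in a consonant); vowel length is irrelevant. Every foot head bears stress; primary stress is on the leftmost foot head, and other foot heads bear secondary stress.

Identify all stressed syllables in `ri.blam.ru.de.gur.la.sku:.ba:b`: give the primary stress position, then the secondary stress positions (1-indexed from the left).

primary 2, secondary 4, 5, 7, 8

Weights: 1 ri L, 2 blam H, 3 ru L, 4 de L, 5 gur H, 6 la L, 7 sku: L, 8 ba:b H.
Parse left to right (heavy = foot alone; LL = one foot; stranded L unfooted): ri (ˈblam) (ru.ˈde) (ˈgur) (la.ˈsku:) (ˈba:b).
Foot heads: 2, 4, 5, 7, 8.
Primary stress on the leftmost head = syllable 2.
Secondary stress on 4, 5, 7, 8: ri.ˈblam.ru.ˌde.ˌgur.la.ˌsku:.ˌba:b.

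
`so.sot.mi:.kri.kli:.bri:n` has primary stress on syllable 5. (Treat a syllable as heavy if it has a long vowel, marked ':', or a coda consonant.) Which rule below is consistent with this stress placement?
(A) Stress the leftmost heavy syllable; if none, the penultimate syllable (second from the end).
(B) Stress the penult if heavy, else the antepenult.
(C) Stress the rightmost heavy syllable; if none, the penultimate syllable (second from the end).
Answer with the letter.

B

Rule A → syllable 2 (observed: 5).
Rule B → syllable 5 ✓.
Rule C → syllable 6 (observed: 5).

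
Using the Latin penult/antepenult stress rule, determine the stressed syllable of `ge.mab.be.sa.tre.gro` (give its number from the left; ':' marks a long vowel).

Classical Latin: stress the penult if heavy (long vowel or closed), else the antepenult.
Weights: 4 sa L, 5 tre L, 6 gro L.
The penult (syllable 5, tre) is light, so stress falls on the antepenult (syllable 4, sa).
Stress on syllable 4: ge.mab.be.ˈsa.tre.gro.

4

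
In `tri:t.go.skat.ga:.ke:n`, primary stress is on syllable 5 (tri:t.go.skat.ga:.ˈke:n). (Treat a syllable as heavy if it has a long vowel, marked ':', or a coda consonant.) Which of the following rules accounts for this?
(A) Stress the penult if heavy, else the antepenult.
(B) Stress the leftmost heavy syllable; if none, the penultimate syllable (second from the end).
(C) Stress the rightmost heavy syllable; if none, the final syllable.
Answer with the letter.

Rule A → syllable 4 (observed: 5).
Rule B → syllable 1 (observed: 5).
Rule C → syllable 5 ✓.

C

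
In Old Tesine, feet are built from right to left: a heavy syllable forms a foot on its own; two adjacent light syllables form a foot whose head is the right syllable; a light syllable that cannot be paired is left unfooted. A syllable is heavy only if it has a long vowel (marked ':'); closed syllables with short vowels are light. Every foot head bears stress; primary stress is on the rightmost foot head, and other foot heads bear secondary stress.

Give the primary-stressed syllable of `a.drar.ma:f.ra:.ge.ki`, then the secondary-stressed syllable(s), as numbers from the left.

Weights: 1 a L, 2 drar L, 3 ma:f H, 4 ra: H, 5 ge L, 6 ki L.
Parse right to left (heavy = foot alone; LL = one foot; stranded L unfooted): (a.ˈdrar) (ˈma:f) (ˈra:) (ge.ˈki).
Foot heads: 2, 3, 4, 6.
Primary stress on the rightmost head = syllable 6.
Secondary stress on 2, 3, 4: a.ˌdrar.ˌma:f.ˌra:.ge.ˈki.

primary 6, secondary 2, 3, 4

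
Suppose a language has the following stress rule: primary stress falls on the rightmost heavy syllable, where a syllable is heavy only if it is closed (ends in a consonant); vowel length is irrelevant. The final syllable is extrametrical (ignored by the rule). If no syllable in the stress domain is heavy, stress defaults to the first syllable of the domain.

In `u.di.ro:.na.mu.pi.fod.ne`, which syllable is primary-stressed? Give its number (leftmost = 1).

7

The final syllable (8, ne) is extrametrical; the stress domain is syllables 1–7.
Weights: 1 u L, 2 di L, 3 ro: L, 4 na L, 5 mu L, 6 pi L, 7 fod H.
Heavy syllables in the domain: 7. The rightmost is syllable 7 (fod).
Primary stress: syllable 7 → u.di.ro:.na.mu.pi.ˈfod.ne.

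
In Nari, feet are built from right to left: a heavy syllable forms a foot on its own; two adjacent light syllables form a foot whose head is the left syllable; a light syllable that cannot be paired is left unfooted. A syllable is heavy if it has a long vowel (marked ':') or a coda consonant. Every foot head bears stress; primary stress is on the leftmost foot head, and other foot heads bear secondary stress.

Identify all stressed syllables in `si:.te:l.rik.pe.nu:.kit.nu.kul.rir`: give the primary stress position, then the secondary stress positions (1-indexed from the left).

primary 1, secondary 2, 3, 5, 6, 8, 9

Weights: 1 si: H, 2 te:l H, 3 rik H, 4 pe L, 5 nu: H, 6 kit H, 7 nu L, 8 kul H, 9 rir H.
Parse right to left (heavy = foot alone; LL = one foot; stranded L unfooted): (ˈsi:) (ˈte:l) (ˈrik) pe (ˈnu:) (ˈkit) nu (ˈkul) (ˈrir).
Foot heads: 1, 2, 3, 5, 6, 8, 9.
Primary stress on the leftmost head = syllable 1.
Secondary stress on 2, 3, 5, 6, 8, 9: ˈsi:.ˌte:l.ˌrik.pe.ˌnu:.ˌkit.nu.ˌkul.ˌrir.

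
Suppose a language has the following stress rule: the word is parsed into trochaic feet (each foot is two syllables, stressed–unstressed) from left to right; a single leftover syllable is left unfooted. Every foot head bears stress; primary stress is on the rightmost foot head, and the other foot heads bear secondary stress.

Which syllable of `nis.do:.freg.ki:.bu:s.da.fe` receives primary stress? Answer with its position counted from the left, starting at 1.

Parse left to right into trochaic (ˈσσ) feet: (ˈnis.do:) (ˈfreg.ki:) (ˈbu:s.da) fe. Syllable 7 is left unfooted.
Foot heads (stressed positions): 1, 3, 5.
End Rule Rightmost: primary stress on the rightmost head = syllable 5.
Primary stress: syllable 5 → nis.do:.freg.ki:.ˈbu:s.da.fe.

5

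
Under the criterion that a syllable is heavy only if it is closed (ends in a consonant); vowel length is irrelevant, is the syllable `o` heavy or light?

light

`o`: short vowel, open (no coda). Open (no coda) → light.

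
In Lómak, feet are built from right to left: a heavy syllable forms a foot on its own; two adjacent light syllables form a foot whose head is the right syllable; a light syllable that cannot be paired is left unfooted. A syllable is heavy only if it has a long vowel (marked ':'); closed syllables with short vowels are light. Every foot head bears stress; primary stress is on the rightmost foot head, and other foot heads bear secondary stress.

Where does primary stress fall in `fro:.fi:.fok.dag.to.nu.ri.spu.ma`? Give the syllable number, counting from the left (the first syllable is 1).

9

Weights: 1 fro: H, 2 fi: H, 3 fok L, 4 dag L, 5 to L, 6 nu L, 7 ri L, 8 spu L, 9 ma L.
Parse right to left (heavy = foot alone; LL = one foot; stranded L unfooted): (ˈfro:) (ˈfi:) fok (dag.ˈto) (nu.ˈri) (spu.ˈma).
Foot heads: 1, 2, 5, 7, 9.
Primary stress on the rightmost head = syllable 9.
Primary stress: syllable 9 → fro:.fi:.fok.dag.to.nu.ri.spu.ˈma.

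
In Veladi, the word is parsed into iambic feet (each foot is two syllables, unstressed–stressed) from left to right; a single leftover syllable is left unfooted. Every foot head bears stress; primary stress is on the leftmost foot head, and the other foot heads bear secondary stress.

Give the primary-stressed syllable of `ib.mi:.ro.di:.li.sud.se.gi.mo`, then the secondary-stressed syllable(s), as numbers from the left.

primary 2, secondary 4, 6, 8

Parse left to right into iambic (σˈσ) feet: (ib.ˈmi:) (ro.ˈdi:) (li.ˈsud) (se.ˈgi) mo. Syllable 9 is left unfooted.
Foot heads (stressed positions): 2, 4, 6, 8.
End Rule Leftmost: primary stress on the leftmost head = syllable 2.
Secondary stress on 4, 6, 8: ib.ˈmi:.ro.ˌdi:.li.ˌsud.se.ˌgi.mo.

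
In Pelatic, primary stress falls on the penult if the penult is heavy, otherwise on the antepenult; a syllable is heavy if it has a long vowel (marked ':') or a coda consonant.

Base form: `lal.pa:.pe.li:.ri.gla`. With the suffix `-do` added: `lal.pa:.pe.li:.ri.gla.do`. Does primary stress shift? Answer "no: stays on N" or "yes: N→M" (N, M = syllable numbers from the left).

Base `lal.pa:.pe.li:.ri.gla` (6 syllables):
  Weights: 4 li: H, 5 ri L, 6 gla L.
  The penult (syllable 5, ri) is light, so stress falls on the antepenult (syllable 4, li:).
  → primary stress on syllable 4.
Suffixed `lal.pa:.pe.li:.ri.gla.do` (7 syllables):
  Weights: 5 ri L, 6 gla L, 7 do L.
  The penult (syllable 6, gla) is light, so stress falls on the antepenult (syllable 5, ri).
  → primary stress on syllable 5.

yes: 4→5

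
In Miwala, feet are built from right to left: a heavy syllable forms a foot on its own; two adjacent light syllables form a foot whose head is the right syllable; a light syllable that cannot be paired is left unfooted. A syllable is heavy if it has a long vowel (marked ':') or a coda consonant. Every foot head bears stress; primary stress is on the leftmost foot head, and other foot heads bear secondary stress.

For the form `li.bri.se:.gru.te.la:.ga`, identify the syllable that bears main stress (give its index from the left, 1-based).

2

Weights: 1 li L, 2 bri L, 3 se: H, 4 gru L, 5 te L, 6 la: H, 7 ga L.
Parse right to left (heavy = foot alone; LL = one foot; stranded L unfooted): (li.ˈbri) (ˈse:) (gru.ˈte) (ˈla:) ga.
Foot heads: 2, 3, 5, 6.
Primary stress on the leftmost head = syllable 2.
Primary stress: syllable 2 → li.ˈbri.se:.gru.te.la:.ga.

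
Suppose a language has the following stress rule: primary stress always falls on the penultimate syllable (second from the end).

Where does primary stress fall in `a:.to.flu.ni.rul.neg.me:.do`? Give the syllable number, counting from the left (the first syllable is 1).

7

The word has 8 syllables; the penultimate syllable (second from the end) is syllable 7 (me:).
Primary stress: syllable 7 → a:.to.flu.ni.rul.neg.ˈme:.do.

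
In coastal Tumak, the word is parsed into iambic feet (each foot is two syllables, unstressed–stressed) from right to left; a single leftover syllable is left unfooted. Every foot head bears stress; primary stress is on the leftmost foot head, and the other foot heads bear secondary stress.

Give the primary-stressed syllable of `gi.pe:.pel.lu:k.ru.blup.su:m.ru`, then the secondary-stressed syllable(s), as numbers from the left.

Parse right to left into iambic (σˈσ) feet: (gi.ˈpe:) (pel.ˈlu:k) (ru.ˈblup) (su:m.ˈru).
Foot heads (stressed positions): 2, 4, 6, 8.
End Rule Leftmost: primary stress on the leftmost head = syllable 2.
Secondary stress on 4, 6, 8: gi.ˈpe:.pel.ˌlu:k.ru.ˌblup.su:m.ˌru.

primary 2, secondary 4, 6, 8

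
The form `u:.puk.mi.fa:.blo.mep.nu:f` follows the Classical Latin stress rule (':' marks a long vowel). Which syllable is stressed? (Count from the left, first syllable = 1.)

Classical Latin: stress the penult if heavy (long vowel or closed), else the antepenult.
Weights: 5 blo L, 6 mep H, 7 nu:f H.
The penult (syllable 6, mep) is heavy, so it takes stress.
Stress on syllable 6: u:.puk.mi.fa:.blo.ˈmep.nu:f.

6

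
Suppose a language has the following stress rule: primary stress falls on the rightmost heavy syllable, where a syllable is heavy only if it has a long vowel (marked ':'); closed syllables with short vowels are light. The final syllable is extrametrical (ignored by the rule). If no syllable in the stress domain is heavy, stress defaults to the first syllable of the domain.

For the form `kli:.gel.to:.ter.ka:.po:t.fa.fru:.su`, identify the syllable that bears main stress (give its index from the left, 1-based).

The final syllable (9, su) is extrametrical; the stress domain is syllables 1–8.
Weights: 1 kli: H, 2 gel L, 3 to: H, 4 ter L, 5 ka: H, 6 po:t H, 7 fa L, 8 fru: H.
Heavy syllables in the domain: 1, 3, 5, 6, 8. The rightmost is syllable 8 (fru:).
Primary stress: syllable 8 → kli:.gel.to:.ter.ka:.po:t.fa.ˈfru:.su.

8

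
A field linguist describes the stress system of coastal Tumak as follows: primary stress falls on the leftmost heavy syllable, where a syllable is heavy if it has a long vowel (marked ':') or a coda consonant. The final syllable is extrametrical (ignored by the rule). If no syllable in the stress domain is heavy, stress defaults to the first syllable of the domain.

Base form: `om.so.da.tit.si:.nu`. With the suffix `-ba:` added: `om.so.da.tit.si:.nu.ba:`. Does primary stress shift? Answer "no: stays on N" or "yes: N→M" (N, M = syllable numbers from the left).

no: stays on 1

Base `om.so.da.tit.si:.nu` (6 syllables):
  The final syllable (6, nu) is extrametrical; the stress domain is syllables 1–5.
  Weights: 1 om H, 2 so L, 3 da L, 4 tit H, 5 si: H.
  Heavy syllables in the domain: 1, 4, 5. The leftmost is syllable 1 (om).
  → primary stress on syllable 1.
Suffixed `om.so.da.tit.si:.nu.ba:` (7 syllables):
  The final syllable (7, ba:) is extrametrical; the stress domain is syllables 1–6.
  Weights: 1 om H, 2 so L, 3 da L, 4 tit H, 5 si: H, 6 nu L.
  Heavy syllables in the domain: 1, 4, 5. The leftmost is syllable 1 (om).
  → primary stress on syllable 1.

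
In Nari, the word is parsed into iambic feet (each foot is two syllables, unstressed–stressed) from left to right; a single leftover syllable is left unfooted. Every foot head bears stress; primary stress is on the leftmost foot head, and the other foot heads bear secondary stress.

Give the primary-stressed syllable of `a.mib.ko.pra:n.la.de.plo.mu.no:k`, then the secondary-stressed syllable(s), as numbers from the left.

primary 2, secondary 4, 6, 8

Parse left to right into iambic (σˈσ) feet: (a.ˈmib) (ko.ˈpra:n) (la.ˈde) (plo.ˈmu) no:k. Syllable 9 is left unfooted.
Foot heads (stressed positions): 2, 4, 6, 8.
End Rule Leftmost: primary stress on the leftmost head = syllable 2.
Secondary stress on 4, 6, 8: a.ˈmib.ko.ˌpra:n.la.ˌde.plo.ˌmu.no:k.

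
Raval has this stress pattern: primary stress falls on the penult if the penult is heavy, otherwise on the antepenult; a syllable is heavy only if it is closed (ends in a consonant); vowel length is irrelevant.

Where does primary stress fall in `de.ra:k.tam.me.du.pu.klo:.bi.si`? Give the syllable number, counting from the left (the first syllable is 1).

Weights: 7 klo: L, 8 bi L, 9 si L.
The penult (syllable 8, bi) is light, so stress falls on the antepenult (syllable 7, klo:).
Primary stress: syllable 7 → de.ra:k.tam.me.du.pu.ˈklo:.bi.si.

7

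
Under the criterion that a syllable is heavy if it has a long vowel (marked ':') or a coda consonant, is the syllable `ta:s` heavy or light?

heavy

`ta:s`: long vowel, closed (coda /s/). Long vowel and closed → heavy.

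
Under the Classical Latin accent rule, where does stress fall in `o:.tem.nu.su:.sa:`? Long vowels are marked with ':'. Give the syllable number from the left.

4

Classical Latin: stress the penult if heavy (long vowel or closed), else the antepenult.
Weights: 3 nu L, 4 su: H, 5 sa: H.
The penult (syllable 4, su:) is heavy, so it takes stress.
Stress on syllable 4: o:.tem.nu.ˈsu:.sa:.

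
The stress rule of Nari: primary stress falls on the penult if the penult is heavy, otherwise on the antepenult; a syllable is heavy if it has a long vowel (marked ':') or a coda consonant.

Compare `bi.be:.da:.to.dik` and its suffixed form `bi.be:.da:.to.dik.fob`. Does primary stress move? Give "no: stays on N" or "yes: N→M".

yes: 3→5

Base `bi.be:.da:.to.dik` (5 syllables):
  Weights: 3 da: H, 4 to L, 5 dik H.
  The penult (syllable 4, to) is light, so stress falls on the antepenult (syllable 3, da:).
  → primary stress on syllable 3.
Suffixed `bi.be:.da:.to.dik.fob` (6 syllables):
  Weights: 4 to L, 5 dik H, 6 fob H.
  The penult (syllable 5, dik) is heavy, so it takes stress.
  → primary stress on syllable 5.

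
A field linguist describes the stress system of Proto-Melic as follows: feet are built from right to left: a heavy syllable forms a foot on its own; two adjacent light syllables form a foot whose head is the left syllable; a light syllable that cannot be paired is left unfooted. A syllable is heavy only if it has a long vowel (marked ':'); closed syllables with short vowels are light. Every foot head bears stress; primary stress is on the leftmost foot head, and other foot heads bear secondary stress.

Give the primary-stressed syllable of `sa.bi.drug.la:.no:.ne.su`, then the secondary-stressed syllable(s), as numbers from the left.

Weights: 1 sa L, 2 bi L, 3 drug L, 4 la: H, 5 no: H, 6 ne L, 7 su L.
Parse right to left (heavy = foot alone; LL = one foot; stranded L unfooted): sa (ˈbi.drug) (ˈla:) (ˈno:) (ˈne.su).
Foot heads: 2, 4, 5, 6.
Primary stress on the leftmost head = syllable 2.
Secondary stress on 4, 5, 6: sa.ˈbi.drug.ˌla:.ˌno:.ˌne.su.

primary 2, secondary 4, 5, 6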